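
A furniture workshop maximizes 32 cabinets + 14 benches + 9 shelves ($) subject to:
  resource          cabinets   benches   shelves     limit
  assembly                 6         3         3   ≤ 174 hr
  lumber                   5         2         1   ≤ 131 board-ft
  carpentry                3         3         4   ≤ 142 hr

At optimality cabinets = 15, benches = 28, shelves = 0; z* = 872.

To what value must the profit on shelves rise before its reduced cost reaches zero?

Binding: assembly and lumber. Non-binding: carpentry (13 unused).
Slack constraints have shadow price 0 (complementary slackness).
The binding rows give the dual system: 6·y_assembly + 5·y_lumber = 32 and 3·y_assembly + 2·y_lumber = 14.
→ y_assembly = 2 and y_lumber = 4.
shelves enters the basis when its profit ≥ yᵀa₃ = 2·3 + 4·1 = 10.

10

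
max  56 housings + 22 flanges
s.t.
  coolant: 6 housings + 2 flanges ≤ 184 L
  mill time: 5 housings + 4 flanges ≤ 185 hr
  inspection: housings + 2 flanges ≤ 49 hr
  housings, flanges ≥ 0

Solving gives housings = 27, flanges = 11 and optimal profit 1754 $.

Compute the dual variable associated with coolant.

Binding: coolant and inspection. Non-binding: mill time (6 unused).
Since mill time is not tight, its dual is 0.
Dual feasibility on the basic columns requires 6·y_coolant + 1·y_inspection = 56, 2·y_coolant + 2·y_inspection = 22.
This yields shadow prices y_coolant = 9, y_inspection = 2.
Shadow price of coolant = 9.

9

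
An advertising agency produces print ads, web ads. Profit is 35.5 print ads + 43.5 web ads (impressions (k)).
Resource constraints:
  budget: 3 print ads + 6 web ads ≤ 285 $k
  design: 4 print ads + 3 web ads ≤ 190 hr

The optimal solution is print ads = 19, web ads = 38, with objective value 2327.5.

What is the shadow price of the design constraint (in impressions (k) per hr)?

Check each constraint at x*: budget 285/285 (tight); design 190/190 (tight).
The binding rows give the dual system: 3·y_budget + 4·y_design = 35.5 and 6·y_budget + 3·y_design = 43.5.
This yields shadow prices y_budget = 4.5, y_design = 5.5.
Shadow price of design = 5.5.

5.5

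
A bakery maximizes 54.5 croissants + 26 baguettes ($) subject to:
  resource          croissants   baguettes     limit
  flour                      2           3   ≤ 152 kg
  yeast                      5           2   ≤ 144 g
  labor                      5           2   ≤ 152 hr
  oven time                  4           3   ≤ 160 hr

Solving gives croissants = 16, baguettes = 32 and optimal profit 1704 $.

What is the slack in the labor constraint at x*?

labor used = 5·16 + 2·32 = 144; slack = 152 − 144 = 8.

8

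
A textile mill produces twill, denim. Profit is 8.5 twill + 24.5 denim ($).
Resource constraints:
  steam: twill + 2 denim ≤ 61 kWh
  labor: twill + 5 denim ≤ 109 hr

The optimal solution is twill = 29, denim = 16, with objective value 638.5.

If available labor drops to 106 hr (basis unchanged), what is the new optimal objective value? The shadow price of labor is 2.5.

Δb = -3, so new z* = 638.5 + (2.5)·(-3) = 638.5 − 7.5 = 631.

631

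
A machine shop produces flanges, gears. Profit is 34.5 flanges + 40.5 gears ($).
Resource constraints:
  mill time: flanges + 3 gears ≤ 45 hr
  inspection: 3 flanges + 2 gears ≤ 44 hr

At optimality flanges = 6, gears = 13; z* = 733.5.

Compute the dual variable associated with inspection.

At the optimum: mill time uses 45 of 45 (binding); inspection uses 44 of 44 (binding).
Dual feasibility on the basic columns requires 1·y_mill time + 3·y_inspection = 34.5, 3·y_mill time + 2·y_inspection = 40.5.
This yields shadow prices y_mill time = 7.5, y_inspection = 9.
Shadow price of inspection = 9.

9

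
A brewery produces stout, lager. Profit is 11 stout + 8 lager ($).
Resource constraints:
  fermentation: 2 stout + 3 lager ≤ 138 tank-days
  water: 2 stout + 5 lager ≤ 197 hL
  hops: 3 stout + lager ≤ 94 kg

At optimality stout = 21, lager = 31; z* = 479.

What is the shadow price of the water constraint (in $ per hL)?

Binding: water and hops. Non-binding: fermentation (3 unused).
By complementary slackness, y = 0 for the non-binding constraint.
The binding rows give the dual system: 2·y_water + 3·y_hops = 11 and 5·y_water + 1·y_hops = 8.
→ y_water = 1 and y_hops = 3.
Shadow price of water = 1.

1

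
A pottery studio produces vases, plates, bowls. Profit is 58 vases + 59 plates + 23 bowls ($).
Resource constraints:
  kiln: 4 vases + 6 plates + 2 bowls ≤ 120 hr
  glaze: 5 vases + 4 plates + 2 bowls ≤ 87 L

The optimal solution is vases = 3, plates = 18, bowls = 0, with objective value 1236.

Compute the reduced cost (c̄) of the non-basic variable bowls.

-2

Check each constraint at x*: kiln 120/120 (tight); glaze 87/87 (tight).
From A_Bᵀ y = c: 4·y_kiln + 5·y_glaze = 58; 6·y_kiln + 4·y_glaze = 59.
This yields shadow prices y_kiln = 4.5, y_glaze = 8.
Reduced cost of bowls: c₃ − yᵀa₃ = 23 − (4.5·2 + 8·2) = 23 − 25 = -2.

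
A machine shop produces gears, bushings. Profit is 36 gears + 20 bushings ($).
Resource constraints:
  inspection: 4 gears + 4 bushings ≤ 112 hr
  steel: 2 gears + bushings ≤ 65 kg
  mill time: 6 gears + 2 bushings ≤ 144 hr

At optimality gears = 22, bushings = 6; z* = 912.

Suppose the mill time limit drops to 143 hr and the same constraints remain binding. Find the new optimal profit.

908

Binding: inspection and mill time. Non-binding: steel (15 unused).
Since steel is not tight, its dual is 0.
From A_Bᵀ y = c: 4·y_inspection + 6·y_mill time = 36; 4·y_inspection + 2·y_mill time = 20.
This yields shadow prices y_inspection = 3, y_mill time = 4.
Δz = y_mill time·Δb = 4 × (-1) = -4, so new z* = 912 − 4 = 908.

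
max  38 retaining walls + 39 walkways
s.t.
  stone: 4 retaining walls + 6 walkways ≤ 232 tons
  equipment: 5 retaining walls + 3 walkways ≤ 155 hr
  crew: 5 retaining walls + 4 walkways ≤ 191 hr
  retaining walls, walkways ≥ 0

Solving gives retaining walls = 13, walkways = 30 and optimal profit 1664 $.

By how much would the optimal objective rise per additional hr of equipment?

4

Binding: stone and equipment. Non-binding: crew (6 unused).
Since crew is not tight, its dual is 0.
Dual feasibility on the basic columns requires 4·y_stone + 5·y_equipment = 38, 6·y_stone + 3·y_equipment = 39.
This yields shadow prices y_stone = 4.5, y_equipment = 4.
Shadow price of equipment = 4.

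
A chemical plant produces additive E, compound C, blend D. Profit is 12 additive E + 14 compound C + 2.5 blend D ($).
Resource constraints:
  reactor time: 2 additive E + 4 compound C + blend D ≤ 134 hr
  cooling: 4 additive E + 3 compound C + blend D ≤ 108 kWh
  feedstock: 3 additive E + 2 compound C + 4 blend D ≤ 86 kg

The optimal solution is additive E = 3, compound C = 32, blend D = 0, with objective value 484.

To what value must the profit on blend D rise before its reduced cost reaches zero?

4

At the optimum: reactor time uses 134 of 134 (binding); cooling uses 108 of 108 (binding); feedstock uses 73 of 86 (slack = 13).
Slack constraints have shadow price 0 (complementary slackness).
From A_Bᵀ y = c: 2·y_reactor time + 4·y_cooling = 12; 4·y_reactor time + 3·y_cooling = 14.
Solving: y_reactor time = 2, y_cooling = 2.
blend D enters the basis when its profit ≥ yᵀa₃ = 2·1 + 2·1 = 4.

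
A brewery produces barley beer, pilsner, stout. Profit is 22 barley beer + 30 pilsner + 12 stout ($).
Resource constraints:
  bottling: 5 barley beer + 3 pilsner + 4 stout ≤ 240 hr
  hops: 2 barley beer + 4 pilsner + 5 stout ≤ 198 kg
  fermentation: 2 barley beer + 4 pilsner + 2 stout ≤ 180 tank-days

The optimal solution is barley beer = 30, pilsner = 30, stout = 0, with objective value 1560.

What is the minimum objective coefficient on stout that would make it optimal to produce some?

Binding: bottling and fermentation. Non-binding: hops (18 unused).
By complementary slackness, y = 0 for the non-binding constraint.
The binding rows give the dual system: 5·y_bottling + 2·y_fermentation = 22 and 3·y_bottling + 4·y_fermentation = 30.
Solving: y_bottling = 2, y_fermentation = 6.
stout enters the basis when its profit ≥ yᵀa₃ = 2·4 + 6·2 = 20.

20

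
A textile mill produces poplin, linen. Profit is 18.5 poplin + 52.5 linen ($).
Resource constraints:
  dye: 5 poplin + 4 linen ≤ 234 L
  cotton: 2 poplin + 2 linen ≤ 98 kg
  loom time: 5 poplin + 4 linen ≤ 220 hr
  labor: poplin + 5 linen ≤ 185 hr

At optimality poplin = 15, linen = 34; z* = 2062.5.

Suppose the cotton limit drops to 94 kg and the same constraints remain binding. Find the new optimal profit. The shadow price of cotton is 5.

2042.5

Δb = -4, so new z* = 2062.5 + (5)·(-4) = 2062.5 − 20 = 2042.5.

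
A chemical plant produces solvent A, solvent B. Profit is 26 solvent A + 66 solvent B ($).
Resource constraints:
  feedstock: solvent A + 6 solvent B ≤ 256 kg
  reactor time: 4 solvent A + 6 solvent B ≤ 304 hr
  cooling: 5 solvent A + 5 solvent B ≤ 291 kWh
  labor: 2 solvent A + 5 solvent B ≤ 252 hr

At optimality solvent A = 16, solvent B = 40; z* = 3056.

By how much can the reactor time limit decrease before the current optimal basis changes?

Binding constraints: feedstock, reactor time. The basis is B = [[1,6],[4,6]] with det -18.
Per unit decrease in reactor time, x* moves by d = (-0.3333, 0.0556).
The basis stays optimal until solvent A reaches 0; allowable decrease = 48 hr.

48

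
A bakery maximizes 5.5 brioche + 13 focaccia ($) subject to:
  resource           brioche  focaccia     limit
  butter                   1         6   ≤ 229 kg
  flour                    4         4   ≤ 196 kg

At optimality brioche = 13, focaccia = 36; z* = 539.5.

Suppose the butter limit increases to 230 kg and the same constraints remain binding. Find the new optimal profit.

541

At the optimum: butter uses 229 of 229 (binding); flour uses 196 of 196 (binding).
From A_Bᵀ y = c: 1·y_butter + 4·y_flour = 5.5; 6·y_butter + 4·y_flour = 13.
Solving: y_butter = 1.5, y_flour = 1.
Δz = y_butter·Δb = 1.5 × (1) = 1.5, so new z* = 539.5 + 1.5 = 541.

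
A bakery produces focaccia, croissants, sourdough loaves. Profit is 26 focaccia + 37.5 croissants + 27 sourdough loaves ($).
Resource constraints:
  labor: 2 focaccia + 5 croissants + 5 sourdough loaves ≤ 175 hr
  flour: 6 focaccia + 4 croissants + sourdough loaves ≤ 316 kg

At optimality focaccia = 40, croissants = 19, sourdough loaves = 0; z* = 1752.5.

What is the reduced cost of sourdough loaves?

-3

Both labor and flour are binding at x*.
The binding rows give the dual system: 2·y_labor + 6·y_flour = 26 and 5·y_labor + 4·y_flour = 37.5.
→ y_labor = 5.5 and y_flour = 2.5.
Reduced cost of sourdough loaves: c₃ − yᵀa₃ = 27 − (5.5·5 + 2.5·1) = 27 − 30 = -3.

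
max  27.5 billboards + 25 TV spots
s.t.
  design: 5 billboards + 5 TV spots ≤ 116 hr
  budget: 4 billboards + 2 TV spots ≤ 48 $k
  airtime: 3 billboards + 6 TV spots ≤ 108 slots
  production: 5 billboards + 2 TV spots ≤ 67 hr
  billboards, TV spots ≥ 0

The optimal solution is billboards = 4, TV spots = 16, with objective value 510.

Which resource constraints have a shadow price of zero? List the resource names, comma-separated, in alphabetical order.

design, production

design: 100/116 (slack 16)
budget: 48/48 (binding)
airtime: 108/108 (binding)
production: 52/67 (slack 15)
By complementary slackness, a constraint with positive slack has shadow price 0 → design, production.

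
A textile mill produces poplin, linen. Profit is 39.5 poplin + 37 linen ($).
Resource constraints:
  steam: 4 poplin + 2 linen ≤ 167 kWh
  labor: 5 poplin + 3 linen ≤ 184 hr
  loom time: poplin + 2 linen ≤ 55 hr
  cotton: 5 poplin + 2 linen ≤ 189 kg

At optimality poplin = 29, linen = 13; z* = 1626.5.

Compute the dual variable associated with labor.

6

Check each constraint at x*: steam 142/167 (slack 25); labor 184/184 (tight); loom time 55/55 (tight); cotton 171/189 (slack 18).
By complementary slackness, y = 0 for the non-binding constraints.
Dual feasibility on the basic columns requires 5·y_labor + 1·y_loom time = 39.5, 3·y_labor + 2·y_loom time = 37.
Solving: y_labor = 6, y_loom time = 9.5.
Shadow price of labor = 6.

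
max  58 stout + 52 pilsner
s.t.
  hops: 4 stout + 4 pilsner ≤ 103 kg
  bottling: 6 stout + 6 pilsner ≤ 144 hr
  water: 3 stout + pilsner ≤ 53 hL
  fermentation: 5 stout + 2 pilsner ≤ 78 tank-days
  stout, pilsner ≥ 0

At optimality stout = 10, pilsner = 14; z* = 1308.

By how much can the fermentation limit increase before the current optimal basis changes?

13.5

Binding constraints: bottling, fermentation. The basis is B = [[6,6],[5,2]] with det -18.
Per unit increase in fermentation, x* moves by d = (0.3333, -0.3333).
The basis stays optimal until water becomes binding; allowable increase = 13.5 tank-days.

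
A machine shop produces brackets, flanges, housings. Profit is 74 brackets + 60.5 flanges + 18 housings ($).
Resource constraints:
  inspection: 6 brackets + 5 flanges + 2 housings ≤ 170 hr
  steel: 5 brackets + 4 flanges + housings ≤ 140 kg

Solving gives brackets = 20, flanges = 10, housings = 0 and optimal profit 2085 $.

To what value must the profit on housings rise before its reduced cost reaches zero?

At the optimum: inspection uses 170 of 170 (binding); steel uses 140 of 140 (binding).
From A_Bᵀ y = c: 6·y_inspection + 5·y_steel = 74; 5·y_inspection + 4·y_steel = 60.5.
Solving: y_inspection = 6.5, y_steel = 7.
housings enters the basis when its profit ≥ yᵀa₃ = 6.5·2 + 7·1 = 20.

20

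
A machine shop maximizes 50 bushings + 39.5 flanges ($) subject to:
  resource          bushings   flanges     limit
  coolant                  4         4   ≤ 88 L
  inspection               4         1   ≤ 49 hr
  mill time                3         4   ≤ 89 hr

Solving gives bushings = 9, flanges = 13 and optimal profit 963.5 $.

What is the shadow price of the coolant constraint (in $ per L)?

9

Binding: coolant and inspection. Non-binding: mill time (10 unused).
By complementary slackness, y = 0 for the non-binding constraint.
From A_Bᵀ y = c: 4·y_coolant + 4·y_inspection = 50; 4·y_coolant + 1·y_inspection = 39.5.
This yields shadow prices y_coolant = 9, y_inspection = 3.5.
Shadow price of coolant = 9.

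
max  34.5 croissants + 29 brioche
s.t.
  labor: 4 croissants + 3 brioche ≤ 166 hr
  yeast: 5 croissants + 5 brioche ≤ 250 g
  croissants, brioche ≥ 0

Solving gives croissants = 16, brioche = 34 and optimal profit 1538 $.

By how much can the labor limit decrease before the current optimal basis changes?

16

Binding constraints: labor, yeast. The basis is B = [[4,3],[5,5]] with det 5.
Per unit decrease in labor, x* moves by d = (-1, 1).
The basis stays optimal until croissants reaches 0; allowable decrease = 16 hr.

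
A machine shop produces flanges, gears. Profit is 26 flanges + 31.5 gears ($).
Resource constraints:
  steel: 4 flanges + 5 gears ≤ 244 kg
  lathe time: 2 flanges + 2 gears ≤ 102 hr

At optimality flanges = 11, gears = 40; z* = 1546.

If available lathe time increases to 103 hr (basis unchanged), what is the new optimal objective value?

Both steel and lathe time are binding at x*.
The binding rows give the dual system: 4·y_steel + 2·y_lathe time = 26 and 5·y_steel + 2·y_lathe time = 31.5.
This yields shadow prices y_steel = 5.5, y_lathe time = 2.
Δz = y_lathe time·Δb = 2 × (1) = 2, so new z* = 1546 + 2 = 1548.

1548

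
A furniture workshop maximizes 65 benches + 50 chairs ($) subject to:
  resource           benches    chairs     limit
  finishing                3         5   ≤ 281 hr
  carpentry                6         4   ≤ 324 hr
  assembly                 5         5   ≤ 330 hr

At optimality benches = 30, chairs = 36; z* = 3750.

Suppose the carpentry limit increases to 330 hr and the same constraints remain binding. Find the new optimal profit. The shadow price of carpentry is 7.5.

3795

Δb = 6, so new z* = 3750 + (7.5)·(6) = 3750 + 45 = 3795.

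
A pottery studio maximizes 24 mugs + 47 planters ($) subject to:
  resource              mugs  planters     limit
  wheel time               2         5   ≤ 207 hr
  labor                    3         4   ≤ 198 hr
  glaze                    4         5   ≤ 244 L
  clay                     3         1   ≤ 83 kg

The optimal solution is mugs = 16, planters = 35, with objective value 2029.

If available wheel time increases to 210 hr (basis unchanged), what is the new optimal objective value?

2056

Binding: wheel time and clay. Non-binding: labor (10 unused), glaze (5 unused).
Since labor, glaze are not tight, their duals are 0.
From A_Bᵀ y = c: 2·y_wheel time + 3·y_clay = 24; 5·y_wheel time + 1·y_clay = 47.
→ y_wheel time = 9 and y_clay = 2.
Δz = y_wheel time·Δb = 9 × (3) = 27, so new z* = 2029 + 27 = 2056.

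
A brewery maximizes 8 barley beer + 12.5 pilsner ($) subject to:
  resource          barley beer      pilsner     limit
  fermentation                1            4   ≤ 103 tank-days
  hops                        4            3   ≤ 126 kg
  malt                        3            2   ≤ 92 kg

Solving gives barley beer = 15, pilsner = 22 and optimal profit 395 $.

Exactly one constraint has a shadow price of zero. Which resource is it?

malt

fermentation: 103/103 (binding)
hops: 126/126 (binding)
malt: 89/92 (slack 3)
By complementary slackness, a constraint with positive slack has shadow price 0 → malt.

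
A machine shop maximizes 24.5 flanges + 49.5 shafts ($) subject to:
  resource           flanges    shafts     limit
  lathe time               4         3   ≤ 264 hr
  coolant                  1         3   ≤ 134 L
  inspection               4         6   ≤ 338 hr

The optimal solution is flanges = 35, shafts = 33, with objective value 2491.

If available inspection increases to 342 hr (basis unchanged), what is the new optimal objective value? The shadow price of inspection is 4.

2507

Δb = 4, so new z* = 2491 + (4)·(4) = 2491 + 16 = 2507.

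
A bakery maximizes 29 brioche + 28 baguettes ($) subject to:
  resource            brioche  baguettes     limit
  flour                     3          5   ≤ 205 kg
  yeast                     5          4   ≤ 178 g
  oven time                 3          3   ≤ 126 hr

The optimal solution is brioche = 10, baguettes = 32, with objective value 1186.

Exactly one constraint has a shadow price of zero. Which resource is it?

flour: 190/205 (slack 15)
yeast: 178/178 (binding)
oven time: 126/126 (binding)
By complementary slackness, a constraint with positive slack has shadow price 0 → flour.

flour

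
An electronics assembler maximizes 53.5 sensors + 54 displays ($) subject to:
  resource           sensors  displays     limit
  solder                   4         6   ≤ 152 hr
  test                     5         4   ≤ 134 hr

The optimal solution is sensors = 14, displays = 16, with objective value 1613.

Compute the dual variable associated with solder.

4

At the optimum: solder uses 152 of 152 (binding); test uses 134 of 134 (binding).
From A_Bᵀ y = c: 4·y_solder + 5·y_test = 53.5; 6·y_solder + 4·y_test = 54.
Solving: y_solder = 4, y_test = 7.5.
Shadow price of solder = 4.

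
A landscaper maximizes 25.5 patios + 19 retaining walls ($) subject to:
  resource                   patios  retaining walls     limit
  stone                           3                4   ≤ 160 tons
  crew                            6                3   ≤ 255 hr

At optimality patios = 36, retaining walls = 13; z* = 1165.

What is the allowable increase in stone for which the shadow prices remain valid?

180

Binding constraints: stone, crew. The basis is B = [[3,4],[6,3]] with det -15.
Per unit increase in stone, x* moves by d = (-0.2, 0.4).
The basis stays optimal until patios reaches 0; allowable increase = 180 tons.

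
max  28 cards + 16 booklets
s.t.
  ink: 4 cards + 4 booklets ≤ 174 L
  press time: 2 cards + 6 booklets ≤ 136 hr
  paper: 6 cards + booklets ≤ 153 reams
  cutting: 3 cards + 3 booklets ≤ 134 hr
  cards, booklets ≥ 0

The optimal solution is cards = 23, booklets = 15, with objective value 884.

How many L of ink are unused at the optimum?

ink used = 4·23 + 4·15 = 152; slack = 174 − 152 = 22.

22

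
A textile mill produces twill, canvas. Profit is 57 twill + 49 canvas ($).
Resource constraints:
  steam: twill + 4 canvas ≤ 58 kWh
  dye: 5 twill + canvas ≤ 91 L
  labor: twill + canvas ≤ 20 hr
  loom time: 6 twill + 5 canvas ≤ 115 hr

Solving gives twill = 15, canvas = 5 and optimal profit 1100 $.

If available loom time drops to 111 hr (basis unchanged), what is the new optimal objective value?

1068

Binding: labor and loom time. Non-binding: steam (23 unused), dye (11 unused).
Slack constraints have shadow price 0 (complementary slackness).
From A_Bᵀ y = c: 1·y_labor + 6·y_loom time = 57; 1·y_labor + 5·y_loom time = 49.
Solving: y_labor = 9, y_loom time = 8.
Δz = y_loom time·Δb = 8 × (-4) = -32, so new z* = 1100 − 32 = 1068.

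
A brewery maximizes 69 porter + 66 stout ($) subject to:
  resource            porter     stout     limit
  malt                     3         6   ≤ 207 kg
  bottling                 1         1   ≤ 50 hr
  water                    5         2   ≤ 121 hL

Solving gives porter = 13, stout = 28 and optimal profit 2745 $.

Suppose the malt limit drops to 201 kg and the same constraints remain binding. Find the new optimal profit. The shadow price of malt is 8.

2697

Δb = -6, so new z* = 2745 + (8)·(-6) = 2745 − 48 = 2697.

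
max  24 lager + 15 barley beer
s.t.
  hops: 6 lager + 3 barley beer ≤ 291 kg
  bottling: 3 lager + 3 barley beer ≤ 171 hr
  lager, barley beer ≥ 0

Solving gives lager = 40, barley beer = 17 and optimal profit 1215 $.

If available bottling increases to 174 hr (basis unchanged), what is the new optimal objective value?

1221

Both hops and bottling are binding at x*.
The binding rows give the dual system: 6·y_hops + 3·y_bottling = 24 and 3·y_hops + 3·y_bottling = 15.
→ y_hops = 3 and y_bottling = 2.
Δz = y_bottling·Δb = 2 × (3) = 6, so new z* = 1215 + 6 = 1221.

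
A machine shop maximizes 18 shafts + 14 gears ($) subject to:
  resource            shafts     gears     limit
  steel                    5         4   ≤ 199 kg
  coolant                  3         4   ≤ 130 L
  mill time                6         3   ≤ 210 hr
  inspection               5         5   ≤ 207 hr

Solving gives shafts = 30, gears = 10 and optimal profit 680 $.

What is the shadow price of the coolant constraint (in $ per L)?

At the optimum: steel uses 190 of 199 (slack = 9); coolant uses 130 of 130 (binding); mill time uses 210 of 210 (binding); inspection uses 200 of 207 (slack = 7).
Since steel, inspection are not tight, their duals are 0.
The binding rows give the dual system: 3·y_coolant + 6·y_mill time = 18 and 4·y_coolant + 3·y_mill time = 14.
This yields shadow prices y_coolant = 2, y_mill time = 2.
Shadow price of coolant = 2.

2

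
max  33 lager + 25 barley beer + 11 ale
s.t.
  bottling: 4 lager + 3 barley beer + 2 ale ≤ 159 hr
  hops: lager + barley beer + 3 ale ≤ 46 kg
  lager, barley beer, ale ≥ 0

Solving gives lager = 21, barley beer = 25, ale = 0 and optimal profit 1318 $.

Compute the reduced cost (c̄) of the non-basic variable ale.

-8

Check each constraint at x*: bottling 159/159 (tight); hops 46/46 (tight).
Dual feasibility on the basic columns requires 4·y_bottling + 1·y_hops = 33, 3·y_bottling + 1·y_hops = 25.
Solving: y_bottling = 8, y_hops = 1.
Reduced cost of ale: c₃ − yᵀa₃ = 11 − (8·2 + 1·3) = 11 − 19 = -8.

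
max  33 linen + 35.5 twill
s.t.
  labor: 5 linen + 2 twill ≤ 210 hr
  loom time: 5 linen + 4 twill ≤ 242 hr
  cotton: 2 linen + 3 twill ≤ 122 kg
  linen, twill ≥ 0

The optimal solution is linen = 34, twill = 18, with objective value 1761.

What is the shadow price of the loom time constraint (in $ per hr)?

At the optimum: labor uses 206 of 210 (slack = 4); loom time uses 242 of 242 (binding); cotton uses 122 of 122 (binding).
Slack constraints have shadow price 0 (complementary slackness).
Dual feasibility on the basic columns requires 5·y_loom time + 2·y_cotton = 33, 4·y_loom time + 3·y_cotton = 35.5.
Solving: y_loom time = 4, y_cotton = 6.5.
Shadow price of loom time = 4.

4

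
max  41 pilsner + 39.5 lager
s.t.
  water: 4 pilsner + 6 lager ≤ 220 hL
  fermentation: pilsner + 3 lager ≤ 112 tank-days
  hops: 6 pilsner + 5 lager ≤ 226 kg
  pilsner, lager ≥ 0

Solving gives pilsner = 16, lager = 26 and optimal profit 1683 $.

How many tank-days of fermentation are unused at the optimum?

18

fermentation used = 1·16 + 3·26 = 94; slack = 112 − 94 = 18.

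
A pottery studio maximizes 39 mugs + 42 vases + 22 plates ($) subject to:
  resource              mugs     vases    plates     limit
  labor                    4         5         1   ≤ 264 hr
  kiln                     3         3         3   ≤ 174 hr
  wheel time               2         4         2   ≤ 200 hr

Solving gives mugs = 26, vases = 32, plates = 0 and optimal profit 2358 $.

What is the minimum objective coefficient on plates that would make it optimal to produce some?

30

Check each constraint at x*: labor 264/264 (tight); kiln 174/174 (tight); wheel time 180/200 (slack 20).
Since wheel time is not tight, its dual is 0.
From A_Bᵀ y = c: 4·y_labor + 3·y_kiln = 39; 5·y_labor + 3·y_kiln = 42.
Solving: y_labor = 3, y_kiln = 9.
plates enters the basis when its profit ≥ yᵀa₃ = 3·1 + 9·3 = 30.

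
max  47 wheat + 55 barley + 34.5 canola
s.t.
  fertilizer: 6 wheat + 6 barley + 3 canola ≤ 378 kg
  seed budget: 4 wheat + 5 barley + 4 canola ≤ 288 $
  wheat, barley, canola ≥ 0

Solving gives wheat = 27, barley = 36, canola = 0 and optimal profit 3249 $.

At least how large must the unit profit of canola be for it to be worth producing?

39.5

Check each constraint at x*: fertilizer 378/378 (tight); seed budget 288/288 (tight).
From A_Bᵀ y = c: 6·y_fertilizer + 4·y_seed budget = 47; 6·y_fertilizer + 5·y_seed budget = 55.
This yields shadow prices y_fertilizer = 2.5, y_seed budget = 8.
canola enters the basis when its profit ≥ yᵀa₃ = 2.5·3 + 8·4 = 39.5.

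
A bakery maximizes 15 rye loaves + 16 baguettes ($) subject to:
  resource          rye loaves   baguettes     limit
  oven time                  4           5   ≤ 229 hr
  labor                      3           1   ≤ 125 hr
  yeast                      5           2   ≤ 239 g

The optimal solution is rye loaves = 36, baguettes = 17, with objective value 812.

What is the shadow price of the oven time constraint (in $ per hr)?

At the optimum: oven time uses 229 of 229 (binding); labor uses 125 of 125 (binding); yeast uses 214 of 239 (slack = 25).
By complementary slackness, y = 0 for the non-binding constraint.
The binding rows give the dual system: 4·y_oven time + 3·y_labor = 15 and 5·y_oven time + 1·y_labor = 16.
This yields shadow prices y_oven time = 3, y_labor = 1.
Shadow price of oven time = 3.

3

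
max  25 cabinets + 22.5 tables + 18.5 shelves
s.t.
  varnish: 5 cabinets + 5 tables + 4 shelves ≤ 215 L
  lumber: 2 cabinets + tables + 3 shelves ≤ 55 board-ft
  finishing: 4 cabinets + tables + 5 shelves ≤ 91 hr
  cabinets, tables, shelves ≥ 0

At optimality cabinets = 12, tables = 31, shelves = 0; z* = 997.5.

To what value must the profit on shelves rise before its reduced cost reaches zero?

Binding: varnish and lumber. Non-binding: finishing (12 unused).
Since finishing is not tight, its dual is 0.
The binding rows give the dual system: 5·y_varnish + 2·y_lumber = 25 and 5·y_varnish + 1·y_lumber = 22.5.
Solving: y_varnish = 4, y_lumber = 2.5.
shelves enters the basis when its profit ≥ yᵀa₃ = 4·4 + 2.5·3 = 23.5.

23.5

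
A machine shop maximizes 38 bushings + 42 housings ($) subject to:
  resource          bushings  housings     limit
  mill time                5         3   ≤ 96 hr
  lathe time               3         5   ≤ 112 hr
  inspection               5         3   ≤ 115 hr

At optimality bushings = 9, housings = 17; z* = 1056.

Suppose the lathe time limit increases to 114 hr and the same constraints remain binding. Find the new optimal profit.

At the optimum: mill time uses 96 of 96 (binding); lathe time uses 112 of 112 (binding); inspection uses 96 of 115 (slack = 19).
Since inspection is not tight, its dual is 0.
From A_Bᵀ y = c: 5·y_mill time + 3·y_lathe time = 38; 3·y_mill time + 5·y_lathe time = 42.
This yields shadow prices y_mill time = 4, y_lathe time = 6.
Δz = y_lathe time·Δb = 6 × (2) = 12, so new z* = 1056 + 12 = 1068.

1068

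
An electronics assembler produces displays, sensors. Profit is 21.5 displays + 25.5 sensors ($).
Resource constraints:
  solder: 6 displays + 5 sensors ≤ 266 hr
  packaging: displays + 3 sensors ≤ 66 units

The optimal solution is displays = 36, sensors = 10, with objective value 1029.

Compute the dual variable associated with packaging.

3.5

Both solder and packaging are binding at x*.
From A_Bᵀ y = c: 6·y_solder + 1·y_packaging = 21.5; 5·y_solder + 3·y_packaging = 25.5.
→ y_solder = 3 and y_packaging = 3.5.
Shadow price of packaging = 3.5.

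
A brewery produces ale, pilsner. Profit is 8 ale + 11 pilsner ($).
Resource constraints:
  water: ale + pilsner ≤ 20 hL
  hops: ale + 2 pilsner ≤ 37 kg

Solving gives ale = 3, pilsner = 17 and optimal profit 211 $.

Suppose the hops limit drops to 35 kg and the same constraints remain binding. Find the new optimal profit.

205

At the optimum: water uses 20 of 20 (binding); hops uses 37 of 37 (binding).
Dual feasibility on the basic columns requires 1·y_water + 1·y_hops = 8, 1·y_water + 2·y_hops = 11.
This yields shadow prices y_water = 5, y_hops = 3.
Δz = y_hops·Δb = 3 × (-2) = -6, so new z* = 211 − 6 = 205.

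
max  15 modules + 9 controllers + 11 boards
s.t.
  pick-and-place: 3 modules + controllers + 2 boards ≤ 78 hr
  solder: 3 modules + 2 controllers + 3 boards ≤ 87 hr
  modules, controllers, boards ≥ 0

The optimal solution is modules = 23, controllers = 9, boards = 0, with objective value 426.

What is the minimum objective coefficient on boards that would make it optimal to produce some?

At the optimum: pick-and-place uses 78 of 78 (binding); solder uses 87 of 87 (binding).
The binding rows give the dual system: 3·y_pick-and-place + 3·y_solder = 15 and 1·y_pick-and-place + 2·y_solder = 9.
This yields shadow prices y_pick-and-place = 1, y_solder = 4.
boards enters the basis when its profit ≥ yᵀa₃ = 1·2 + 4·3 = 14.

14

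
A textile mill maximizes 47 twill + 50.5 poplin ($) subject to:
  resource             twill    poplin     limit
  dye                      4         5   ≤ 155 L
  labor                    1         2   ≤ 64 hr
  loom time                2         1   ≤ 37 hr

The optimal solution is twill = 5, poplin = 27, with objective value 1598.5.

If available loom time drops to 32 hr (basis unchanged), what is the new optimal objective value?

1571

Check each constraint at x*: dye 155/155 (tight); labor 59/64 (slack 5); loom time 37/37 (tight).
By complementary slackness, y = 0 for the non-binding constraint.
From A_Bᵀ y = c: 4·y_dye + 2·y_loom time = 47; 5·y_dye + 1·y_loom time = 50.5.
Solving: y_dye = 9, y_loom time = 5.5.
Δz = y_loom time·Δb = 5.5 × (-5) = -27.5, so new z* = 1598.5 − 27.5 = 1571.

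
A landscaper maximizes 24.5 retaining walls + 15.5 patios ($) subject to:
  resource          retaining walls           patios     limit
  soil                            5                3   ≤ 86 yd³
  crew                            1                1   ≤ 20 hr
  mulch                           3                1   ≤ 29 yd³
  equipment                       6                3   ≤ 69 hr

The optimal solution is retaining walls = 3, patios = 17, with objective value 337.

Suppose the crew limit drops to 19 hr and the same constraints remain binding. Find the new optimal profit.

330.5

Check each constraint at x*: soil 66/86 (slack 20); crew 20/20 (tight); mulch 26/29 (slack 3); equipment 69/69 (tight).
Since soil, mulch are not tight, their duals are 0.
From A_Bᵀ y = c: 1·y_crew + 6·y_equipment = 24.5; 1·y_crew + 3·y_equipment = 15.5.
This yields shadow prices y_crew = 6.5, y_equipment = 3.
Δz = y_crew·Δb = 6.5 × (-1) = -6.5, so new z* = 337 − 6.5 = 330.5.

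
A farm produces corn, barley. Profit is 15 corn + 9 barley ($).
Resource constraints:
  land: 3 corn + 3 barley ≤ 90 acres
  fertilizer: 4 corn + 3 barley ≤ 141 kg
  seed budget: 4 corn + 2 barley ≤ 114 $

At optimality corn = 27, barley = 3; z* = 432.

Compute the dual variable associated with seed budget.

At the optimum: land uses 90 of 90 (binding); fertilizer uses 117 of 141 (slack = 24); seed budget uses 114 of 114 (binding).
By complementary slackness, y = 0 for the non-binding constraint.
Dual feasibility on the basic columns requires 3·y_land + 4·y_seed budget = 15, 3·y_land + 2·y_seed budget = 9.
→ y_land = 1 and y_seed budget = 3.
Shadow price of seed budget = 3.

3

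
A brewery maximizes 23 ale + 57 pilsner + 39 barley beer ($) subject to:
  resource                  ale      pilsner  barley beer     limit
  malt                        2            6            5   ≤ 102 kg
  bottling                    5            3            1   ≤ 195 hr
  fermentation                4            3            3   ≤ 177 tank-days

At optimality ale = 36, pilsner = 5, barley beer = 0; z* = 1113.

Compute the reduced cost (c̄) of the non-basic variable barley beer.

-7

Check each constraint at x*: malt 102/102 (tight); bottling 195/195 (tight); fermentation 159/177 (slack 18).
By complementary slackness, y = 0 for the non-binding constraint.
The binding rows give the dual system: 2·y_malt + 5·y_bottling = 23 and 6·y_malt + 3·y_bottling = 57.
→ y_malt = 9 and y_bottling = 1.
Reduced cost of barley beer: c₃ − yᵀa₃ = 39 − (9·5 + 1·1) = 39 − 46 = -7.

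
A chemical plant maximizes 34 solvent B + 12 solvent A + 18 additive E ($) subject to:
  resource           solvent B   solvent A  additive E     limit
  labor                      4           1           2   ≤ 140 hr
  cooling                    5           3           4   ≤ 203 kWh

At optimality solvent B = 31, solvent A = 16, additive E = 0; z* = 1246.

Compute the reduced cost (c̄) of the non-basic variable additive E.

-2

Both labor and cooling are binding at x*.
From A_Bᵀ y = c: 4·y_labor + 5·y_cooling = 34; 1·y_labor + 3·y_cooling = 12.
This yields shadow prices y_labor = 6, y_cooling = 2.
Reduced cost of additive E: c₃ − yᵀa₃ = 18 − (6·2 + 2·4) = 18 − 20 = -2.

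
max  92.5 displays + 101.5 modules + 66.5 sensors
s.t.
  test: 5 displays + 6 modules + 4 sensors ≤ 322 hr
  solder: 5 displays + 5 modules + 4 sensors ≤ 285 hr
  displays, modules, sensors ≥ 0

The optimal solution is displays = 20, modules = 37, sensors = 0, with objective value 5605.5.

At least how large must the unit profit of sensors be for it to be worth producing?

Check each constraint at x*: test 322/322 (tight); solder 285/285 (tight).
The binding rows give the dual system: 5·y_test + 5·y_solder = 92.5 and 6·y_test + 5·y_solder = 101.5.
This yields shadow prices y_test = 9, y_solder = 9.5.
sensors enters the basis when its profit ≥ yᵀa₃ = 9·4 + 9.5·4 = 74.

74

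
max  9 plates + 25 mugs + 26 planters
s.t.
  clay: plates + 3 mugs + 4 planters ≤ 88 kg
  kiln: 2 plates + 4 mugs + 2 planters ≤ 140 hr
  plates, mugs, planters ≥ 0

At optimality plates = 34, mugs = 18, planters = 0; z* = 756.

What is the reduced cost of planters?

At the optimum: clay uses 88 of 88 (binding); kiln uses 140 of 140 (binding).
The binding rows give the dual system: 1·y_clay + 2·y_kiln = 9 and 3·y_clay + 4·y_kiln = 25.
This yields shadow prices y_clay = 7, y_kiln = 1.
Reduced cost of planters: c₃ − yᵀa₃ = 26 − (7·4 + 1·2) = 26 − 30 = -4.

-4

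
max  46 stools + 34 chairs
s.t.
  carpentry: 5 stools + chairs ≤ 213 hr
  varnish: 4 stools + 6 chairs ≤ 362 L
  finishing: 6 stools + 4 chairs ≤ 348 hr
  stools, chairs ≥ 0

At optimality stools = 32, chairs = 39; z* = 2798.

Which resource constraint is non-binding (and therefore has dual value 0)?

carpentry

carpentry: 199/213 (slack 14)
varnish: 362/362 (binding)
finishing: 348/348 (binding)
By complementary slackness, a constraint with positive slack has shadow price 0 → carpentry.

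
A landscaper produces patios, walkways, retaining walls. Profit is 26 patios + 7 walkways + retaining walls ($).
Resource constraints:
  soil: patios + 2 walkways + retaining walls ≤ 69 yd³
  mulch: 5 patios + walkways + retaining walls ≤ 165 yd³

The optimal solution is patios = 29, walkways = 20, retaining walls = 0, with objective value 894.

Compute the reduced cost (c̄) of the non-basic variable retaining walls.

At the optimum: soil uses 69 of 69 (binding); mulch uses 165 of 165 (binding).
From A_Bᵀ y = c: 1·y_soil + 5·y_mulch = 26; 2·y_soil + 1·y_mulch = 7.
Solving: y_soil = 1, y_mulch = 5.
Reduced cost of retaining walls: c₃ − yᵀa₃ = 1 − (1·1 + 5·1) = 1 − 6 = -5.

-5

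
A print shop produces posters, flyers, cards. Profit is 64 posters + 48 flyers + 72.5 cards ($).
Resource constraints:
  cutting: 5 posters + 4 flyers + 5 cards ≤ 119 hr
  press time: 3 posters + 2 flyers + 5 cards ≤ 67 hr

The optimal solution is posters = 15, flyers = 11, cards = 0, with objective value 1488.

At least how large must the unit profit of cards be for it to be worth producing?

Check each constraint at x*: cutting 119/119 (tight); press time 67/67 (tight).
From A_Bᵀ y = c: 5·y_cutting + 3·y_press time = 64; 4·y_cutting + 2·y_press time = 48.
Solving: y_cutting = 8, y_press time = 8.
cards enters the basis when its profit ≥ yᵀa₃ = 8·5 + 8·5 = 80.

80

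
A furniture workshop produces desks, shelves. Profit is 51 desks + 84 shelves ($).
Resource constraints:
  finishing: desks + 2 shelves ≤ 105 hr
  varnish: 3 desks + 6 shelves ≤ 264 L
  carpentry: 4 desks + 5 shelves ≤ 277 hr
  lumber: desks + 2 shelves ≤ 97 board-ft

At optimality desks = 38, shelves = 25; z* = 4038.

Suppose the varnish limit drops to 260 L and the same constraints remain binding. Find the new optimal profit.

4002

Check each constraint at x*: finishing 88/105 (slack 17); varnish 264/264 (tight); carpentry 277/277 (tight); lumber 88/97 (slack 9).
Since finishing, lumber are not tight, their duals are 0.
From A_Bᵀ y = c: 3·y_varnish + 4·y_carpentry = 51; 6·y_varnish + 5·y_carpentry = 84.
→ y_varnish = 9 and y_carpentry = 6.
Δz = y_varnish·Δb = 9 × (-4) = -36, so new z* = 4038 − 36 = 4002.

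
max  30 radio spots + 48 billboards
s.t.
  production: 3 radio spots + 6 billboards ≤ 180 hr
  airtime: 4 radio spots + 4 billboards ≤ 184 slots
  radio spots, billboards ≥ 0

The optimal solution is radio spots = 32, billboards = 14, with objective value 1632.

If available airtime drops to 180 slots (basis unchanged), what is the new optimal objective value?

Check each constraint at x*: production 180/180 (tight); airtime 184/184 (tight).
Dual feasibility on the basic columns requires 3·y_production + 4·y_airtime = 30, 6·y_production + 4·y_airtime = 48.
→ y_production = 6 and y_airtime = 3.
Δz = y_airtime·Δb = 3 × (-4) = -12, so new z* = 1632 − 12 = 1620.

1620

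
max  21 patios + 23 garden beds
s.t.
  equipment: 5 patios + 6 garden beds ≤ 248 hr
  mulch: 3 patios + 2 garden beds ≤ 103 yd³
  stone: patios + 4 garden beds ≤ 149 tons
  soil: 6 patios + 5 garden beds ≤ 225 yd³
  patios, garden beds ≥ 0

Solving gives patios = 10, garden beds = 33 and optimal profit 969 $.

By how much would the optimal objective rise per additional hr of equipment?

3

Binding: equipment and soil. Non-binding: mulch (7 unused), stone (7 unused).
By complementary slackness, y = 0 for the non-binding constraints.
From A_Bᵀ y = c: 5·y_equipment + 6·y_soil = 21; 6·y_equipment + 5·y_soil = 23.
This yields shadow prices y_equipment = 3, y_soil = 1.
Shadow price of equipment = 3.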